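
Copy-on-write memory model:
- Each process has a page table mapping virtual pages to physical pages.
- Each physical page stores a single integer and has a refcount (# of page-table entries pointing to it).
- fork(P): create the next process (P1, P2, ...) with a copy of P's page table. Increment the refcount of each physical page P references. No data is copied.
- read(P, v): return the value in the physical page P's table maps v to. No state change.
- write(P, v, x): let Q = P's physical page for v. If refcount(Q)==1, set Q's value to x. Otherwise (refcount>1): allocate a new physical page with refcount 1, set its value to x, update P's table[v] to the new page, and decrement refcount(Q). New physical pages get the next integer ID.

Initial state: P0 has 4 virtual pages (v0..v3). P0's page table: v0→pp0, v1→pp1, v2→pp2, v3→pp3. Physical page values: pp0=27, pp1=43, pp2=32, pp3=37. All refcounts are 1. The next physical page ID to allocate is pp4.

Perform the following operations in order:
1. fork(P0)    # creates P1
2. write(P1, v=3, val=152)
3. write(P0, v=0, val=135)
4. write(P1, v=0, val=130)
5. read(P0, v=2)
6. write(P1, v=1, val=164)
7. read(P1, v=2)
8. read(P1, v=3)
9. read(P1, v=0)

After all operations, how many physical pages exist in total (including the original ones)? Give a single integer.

Answer: 7

Derivation:
Op 1: fork(P0) -> P1. 4 ppages; refcounts: pp0:2 pp1:2 pp2:2 pp3:2
Op 2: write(P1, v3, 152). refcount(pp3)=2>1 -> COPY to pp4. 5 ppages; refcounts: pp0:2 pp1:2 pp2:2 pp3:1 pp4:1
Op 3: write(P0, v0, 135). refcount(pp0)=2>1 -> COPY to pp5. 6 ppages; refcounts: pp0:1 pp1:2 pp2:2 pp3:1 pp4:1 pp5:1
Op 4: write(P1, v0, 130). refcount(pp0)=1 -> write in place. 6 ppages; refcounts: pp0:1 pp1:2 pp2:2 pp3:1 pp4:1 pp5:1
Op 5: read(P0, v2) -> 32. No state change.
Op 6: write(P1, v1, 164). refcount(pp1)=2>1 -> COPY to pp6. 7 ppages; refcounts: pp0:1 pp1:1 pp2:2 pp3:1 pp4:1 pp5:1 pp6:1
Op 7: read(P1, v2) -> 32. No state change.
Op 8: read(P1, v3) -> 152. No state change.
Op 9: read(P1, v0) -> 130. No state change.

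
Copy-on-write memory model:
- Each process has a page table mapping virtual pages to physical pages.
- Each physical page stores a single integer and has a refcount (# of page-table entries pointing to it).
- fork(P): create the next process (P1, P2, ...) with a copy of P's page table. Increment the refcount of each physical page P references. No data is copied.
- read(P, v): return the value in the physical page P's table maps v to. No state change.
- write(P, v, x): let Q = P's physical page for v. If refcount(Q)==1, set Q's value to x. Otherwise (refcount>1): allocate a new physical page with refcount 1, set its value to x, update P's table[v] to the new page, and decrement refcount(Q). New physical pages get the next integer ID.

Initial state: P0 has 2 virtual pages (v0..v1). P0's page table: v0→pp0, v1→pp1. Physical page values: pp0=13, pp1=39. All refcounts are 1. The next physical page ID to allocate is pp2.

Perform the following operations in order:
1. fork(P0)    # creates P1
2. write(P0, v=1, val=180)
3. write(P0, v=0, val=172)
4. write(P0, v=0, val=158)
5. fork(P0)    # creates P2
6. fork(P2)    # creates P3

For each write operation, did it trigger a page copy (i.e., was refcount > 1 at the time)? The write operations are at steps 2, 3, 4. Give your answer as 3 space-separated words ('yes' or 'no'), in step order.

Op 1: fork(P0) -> P1. 2 ppages; refcounts: pp0:2 pp1:2
Op 2: write(P0, v1, 180). refcount(pp1)=2>1 -> COPY to pp2. 3 ppages; refcounts: pp0:2 pp1:1 pp2:1
Op 3: write(P0, v0, 172). refcount(pp0)=2>1 -> COPY to pp3. 4 ppages; refcounts: pp0:1 pp1:1 pp2:1 pp3:1
Op 4: write(P0, v0, 158). refcount(pp3)=1 -> write in place. 4 ppages; refcounts: pp0:1 pp1:1 pp2:1 pp3:1
Op 5: fork(P0) -> P2. 4 ppages; refcounts: pp0:1 pp1:1 pp2:2 pp3:2
Op 6: fork(P2) -> P3. 4 ppages; refcounts: pp0:1 pp1:1 pp2:3 pp3:3

yes yes no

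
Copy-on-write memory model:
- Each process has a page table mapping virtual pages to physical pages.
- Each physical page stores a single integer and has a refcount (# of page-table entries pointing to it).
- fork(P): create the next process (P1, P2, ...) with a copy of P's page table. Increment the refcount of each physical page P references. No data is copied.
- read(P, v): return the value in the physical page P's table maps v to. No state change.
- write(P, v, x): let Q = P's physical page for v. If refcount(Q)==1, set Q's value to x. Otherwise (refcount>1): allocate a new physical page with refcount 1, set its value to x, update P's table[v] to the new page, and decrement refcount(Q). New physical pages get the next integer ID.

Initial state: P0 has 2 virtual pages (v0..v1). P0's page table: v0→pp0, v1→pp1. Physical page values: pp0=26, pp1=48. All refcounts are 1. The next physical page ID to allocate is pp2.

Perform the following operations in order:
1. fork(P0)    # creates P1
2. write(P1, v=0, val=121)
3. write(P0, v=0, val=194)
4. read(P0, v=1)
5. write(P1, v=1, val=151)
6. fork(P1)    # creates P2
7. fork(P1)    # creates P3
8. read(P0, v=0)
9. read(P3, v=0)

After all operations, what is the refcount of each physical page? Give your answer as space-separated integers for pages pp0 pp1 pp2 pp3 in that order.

Op 1: fork(P0) -> P1. 2 ppages; refcounts: pp0:2 pp1:2
Op 2: write(P1, v0, 121). refcount(pp0)=2>1 -> COPY to pp2. 3 ppages; refcounts: pp0:1 pp1:2 pp2:1
Op 3: write(P0, v0, 194). refcount(pp0)=1 -> write in place. 3 ppages; refcounts: pp0:1 pp1:2 pp2:1
Op 4: read(P0, v1) -> 48. No state change.
Op 5: write(P1, v1, 151). refcount(pp1)=2>1 -> COPY to pp3. 4 ppages; refcounts: pp0:1 pp1:1 pp2:1 pp3:1
Op 6: fork(P1) -> P2. 4 ppages; refcounts: pp0:1 pp1:1 pp2:2 pp3:2
Op 7: fork(P1) -> P3. 4 ppages; refcounts: pp0:1 pp1:1 pp2:3 pp3:3
Op 8: read(P0, v0) -> 194. No state change.
Op 9: read(P3, v0) -> 121. No state change.

Answer: 1 1 3 3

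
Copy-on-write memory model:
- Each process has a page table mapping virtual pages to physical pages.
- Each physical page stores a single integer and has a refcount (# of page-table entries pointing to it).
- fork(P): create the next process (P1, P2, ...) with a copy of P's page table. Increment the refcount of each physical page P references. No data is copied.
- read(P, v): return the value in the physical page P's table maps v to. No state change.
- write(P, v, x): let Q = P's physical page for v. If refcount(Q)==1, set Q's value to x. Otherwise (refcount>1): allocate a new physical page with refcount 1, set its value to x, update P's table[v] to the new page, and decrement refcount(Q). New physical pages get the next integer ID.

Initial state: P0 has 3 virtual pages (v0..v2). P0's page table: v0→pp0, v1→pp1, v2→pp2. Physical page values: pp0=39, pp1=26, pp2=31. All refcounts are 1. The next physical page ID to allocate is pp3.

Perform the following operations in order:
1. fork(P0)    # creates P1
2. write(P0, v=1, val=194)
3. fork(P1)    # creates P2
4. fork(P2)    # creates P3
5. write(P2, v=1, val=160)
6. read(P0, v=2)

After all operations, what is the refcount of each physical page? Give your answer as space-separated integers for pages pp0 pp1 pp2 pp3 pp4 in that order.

Op 1: fork(P0) -> P1. 3 ppages; refcounts: pp0:2 pp1:2 pp2:2
Op 2: write(P0, v1, 194). refcount(pp1)=2>1 -> COPY to pp3. 4 ppages; refcounts: pp0:2 pp1:1 pp2:2 pp3:1
Op 3: fork(P1) -> P2. 4 ppages; refcounts: pp0:3 pp1:2 pp2:3 pp3:1
Op 4: fork(P2) -> P3. 4 ppages; refcounts: pp0:4 pp1:3 pp2:4 pp3:1
Op 5: write(P2, v1, 160). refcount(pp1)=3>1 -> COPY to pp4. 5 ppages; refcounts: pp0:4 pp1:2 pp2:4 pp3:1 pp4:1
Op 6: read(P0, v2) -> 31. No state change.

Answer: 4 2 4 1 1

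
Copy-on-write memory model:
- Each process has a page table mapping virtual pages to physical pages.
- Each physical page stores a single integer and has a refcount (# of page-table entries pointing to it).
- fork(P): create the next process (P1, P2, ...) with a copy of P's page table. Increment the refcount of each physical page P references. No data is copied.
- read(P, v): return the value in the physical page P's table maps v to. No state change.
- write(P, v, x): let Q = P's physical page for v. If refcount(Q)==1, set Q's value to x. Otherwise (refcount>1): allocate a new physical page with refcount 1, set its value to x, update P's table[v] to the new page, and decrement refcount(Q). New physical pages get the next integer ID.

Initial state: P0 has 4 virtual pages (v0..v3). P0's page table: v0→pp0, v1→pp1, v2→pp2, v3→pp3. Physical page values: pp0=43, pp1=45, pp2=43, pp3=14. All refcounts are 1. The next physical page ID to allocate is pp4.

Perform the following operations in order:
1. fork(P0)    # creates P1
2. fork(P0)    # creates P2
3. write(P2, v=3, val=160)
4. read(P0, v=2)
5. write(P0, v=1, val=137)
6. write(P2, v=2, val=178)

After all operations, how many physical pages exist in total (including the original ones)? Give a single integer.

Op 1: fork(P0) -> P1. 4 ppages; refcounts: pp0:2 pp1:2 pp2:2 pp3:2
Op 2: fork(P0) -> P2. 4 ppages; refcounts: pp0:3 pp1:3 pp2:3 pp3:3
Op 3: write(P2, v3, 160). refcount(pp3)=3>1 -> COPY to pp4. 5 ppages; refcounts: pp0:3 pp1:3 pp2:3 pp3:2 pp4:1
Op 4: read(P0, v2) -> 43. No state change.
Op 5: write(P0, v1, 137). refcount(pp1)=3>1 -> COPY to pp5. 6 ppages; refcounts: pp0:3 pp1:2 pp2:3 pp3:2 pp4:1 pp5:1
Op 6: write(P2, v2, 178). refcount(pp2)=3>1 -> COPY to pp6. 7 ppages; refcounts: pp0:3 pp1:2 pp2:2 pp3:2 pp4:1 pp5:1 pp6:1

Answer: 7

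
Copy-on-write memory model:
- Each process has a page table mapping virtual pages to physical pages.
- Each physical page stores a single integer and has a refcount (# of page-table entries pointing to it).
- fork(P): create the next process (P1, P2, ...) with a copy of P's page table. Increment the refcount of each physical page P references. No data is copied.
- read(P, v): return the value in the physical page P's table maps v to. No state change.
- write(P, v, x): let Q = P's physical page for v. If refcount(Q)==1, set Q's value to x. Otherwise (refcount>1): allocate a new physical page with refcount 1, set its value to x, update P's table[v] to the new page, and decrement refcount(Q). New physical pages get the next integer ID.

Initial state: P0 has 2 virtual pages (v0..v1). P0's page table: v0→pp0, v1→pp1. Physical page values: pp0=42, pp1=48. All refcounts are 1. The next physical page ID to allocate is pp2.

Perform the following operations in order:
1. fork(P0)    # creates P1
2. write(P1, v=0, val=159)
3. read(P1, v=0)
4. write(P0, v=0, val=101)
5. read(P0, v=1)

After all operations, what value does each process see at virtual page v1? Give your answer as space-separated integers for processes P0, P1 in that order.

Answer: 48 48

Derivation:
Op 1: fork(P0) -> P1. 2 ppages; refcounts: pp0:2 pp1:2
Op 2: write(P1, v0, 159). refcount(pp0)=2>1 -> COPY to pp2. 3 ppages; refcounts: pp0:1 pp1:2 pp2:1
Op 3: read(P1, v0) -> 159. No state change.
Op 4: write(P0, v0, 101). refcount(pp0)=1 -> write in place. 3 ppages; refcounts: pp0:1 pp1:2 pp2:1
Op 5: read(P0, v1) -> 48. No state change.
P0: v1 -> pp1 = 48
P1: v1 -> pp1 = 48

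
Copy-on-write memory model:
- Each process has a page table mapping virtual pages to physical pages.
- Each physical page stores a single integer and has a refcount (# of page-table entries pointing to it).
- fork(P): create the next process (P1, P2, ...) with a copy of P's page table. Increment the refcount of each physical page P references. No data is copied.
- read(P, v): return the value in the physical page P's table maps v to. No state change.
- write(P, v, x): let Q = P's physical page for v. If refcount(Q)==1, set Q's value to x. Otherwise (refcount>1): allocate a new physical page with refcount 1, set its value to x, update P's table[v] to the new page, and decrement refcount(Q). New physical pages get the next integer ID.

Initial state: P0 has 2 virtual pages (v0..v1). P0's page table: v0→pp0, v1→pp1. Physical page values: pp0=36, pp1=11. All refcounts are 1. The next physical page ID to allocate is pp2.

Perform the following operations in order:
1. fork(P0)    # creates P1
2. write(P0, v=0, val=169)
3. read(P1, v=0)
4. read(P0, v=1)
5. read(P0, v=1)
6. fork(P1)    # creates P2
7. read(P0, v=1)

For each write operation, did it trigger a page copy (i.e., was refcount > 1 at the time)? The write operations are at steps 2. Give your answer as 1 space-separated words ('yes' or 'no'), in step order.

Op 1: fork(P0) -> P1. 2 ppages; refcounts: pp0:2 pp1:2
Op 2: write(P0, v0, 169). refcount(pp0)=2>1 -> COPY to pp2. 3 ppages; refcounts: pp0:1 pp1:2 pp2:1
Op 3: read(P1, v0) -> 36. No state change.
Op 4: read(P0, v1) -> 11. No state change.
Op 5: read(P0, v1) -> 11. No state change.
Op 6: fork(P1) -> P2. 3 ppages; refcounts: pp0:2 pp1:3 pp2:1
Op 7: read(P0, v1) -> 11. No state change.

yes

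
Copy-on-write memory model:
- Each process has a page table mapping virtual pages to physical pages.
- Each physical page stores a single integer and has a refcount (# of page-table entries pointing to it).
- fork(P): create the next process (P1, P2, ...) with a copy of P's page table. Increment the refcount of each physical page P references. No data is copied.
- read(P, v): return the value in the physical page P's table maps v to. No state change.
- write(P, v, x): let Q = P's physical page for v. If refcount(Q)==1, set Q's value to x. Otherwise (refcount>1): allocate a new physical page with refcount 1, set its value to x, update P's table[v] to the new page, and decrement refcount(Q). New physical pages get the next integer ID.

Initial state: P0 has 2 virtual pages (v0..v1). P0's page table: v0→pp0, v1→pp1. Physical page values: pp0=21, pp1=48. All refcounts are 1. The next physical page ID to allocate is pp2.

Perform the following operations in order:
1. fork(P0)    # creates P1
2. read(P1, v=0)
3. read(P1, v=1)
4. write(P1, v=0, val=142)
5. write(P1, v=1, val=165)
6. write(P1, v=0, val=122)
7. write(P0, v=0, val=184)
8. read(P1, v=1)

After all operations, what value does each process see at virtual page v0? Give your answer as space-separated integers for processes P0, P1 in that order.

Answer: 184 122

Derivation:
Op 1: fork(P0) -> P1. 2 ppages; refcounts: pp0:2 pp1:2
Op 2: read(P1, v0) -> 21. No state change.
Op 3: read(P1, v1) -> 48. No state change.
Op 4: write(P1, v0, 142). refcount(pp0)=2>1 -> COPY to pp2. 3 ppages; refcounts: pp0:1 pp1:2 pp2:1
Op 5: write(P1, v1, 165). refcount(pp1)=2>1 -> COPY to pp3. 4 ppages; refcounts: pp0:1 pp1:1 pp2:1 pp3:1
Op 6: write(P1, v0, 122). refcount(pp2)=1 -> write in place. 4 ppages; refcounts: pp0:1 pp1:1 pp2:1 pp3:1
Op 7: write(P0, v0, 184). refcount(pp0)=1 -> write in place. 4 ppages; refcounts: pp0:1 pp1:1 pp2:1 pp3:1
Op 8: read(P1, v1) -> 165. No state change.
P0: v0 -> pp0 = 184
P1: v0 -> pp2 = 122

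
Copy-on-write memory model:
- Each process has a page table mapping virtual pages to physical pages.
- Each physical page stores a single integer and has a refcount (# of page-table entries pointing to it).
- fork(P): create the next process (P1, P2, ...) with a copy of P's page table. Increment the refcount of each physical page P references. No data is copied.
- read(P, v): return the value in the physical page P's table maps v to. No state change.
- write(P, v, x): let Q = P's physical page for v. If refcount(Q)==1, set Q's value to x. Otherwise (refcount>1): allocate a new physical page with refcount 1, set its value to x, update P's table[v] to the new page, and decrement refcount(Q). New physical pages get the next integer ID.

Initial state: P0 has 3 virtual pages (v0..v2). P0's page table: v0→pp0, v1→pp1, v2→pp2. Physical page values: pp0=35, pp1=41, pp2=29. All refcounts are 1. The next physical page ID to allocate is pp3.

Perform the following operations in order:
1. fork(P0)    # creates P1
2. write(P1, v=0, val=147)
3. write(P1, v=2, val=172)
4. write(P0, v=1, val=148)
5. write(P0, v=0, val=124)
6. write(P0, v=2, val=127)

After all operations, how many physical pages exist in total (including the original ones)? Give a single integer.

Op 1: fork(P0) -> P1. 3 ppages; refcounts: pp0:2 pp1:2 pp2:2
Op 2: write(P1, v0, 147). refcount(pp0)=2>1 -> COPY to pp3. 4 ppages; refcounts: pp0:1 pp1:2 pp2:2 pp3:1
Op 3: write(P1, v2, 172). refcount(pp2)=2>1 -> COPY to pp4. 5 ppages; refcounts: pp0:1 pp1:2 pp2:1 pp3:1 pp4:1
Op 4: write(P0, v1, 148). refcount(pp1)=2>1 -> COPY to pp5. 6 ppages; refcounts: pp0:1 pp1:1 pp2:1 pp3:1 pp4:1 pp5:1
Op 5: write(P0, v0, 124). refcount(pp0)=1 -> write in place. 6 ppages; refcounts: pp0:1 pp1:1 pp2:1 pp3:1 pp4:1 pp5:1
Op 6: write(P0, v2, 127). refcount(pp2)=1 -> write in place. 6 ppages; refcounts: pp0:1 pp1:1 pp2:1 pp3:1 pp4:1 pp5:1

Answer: 6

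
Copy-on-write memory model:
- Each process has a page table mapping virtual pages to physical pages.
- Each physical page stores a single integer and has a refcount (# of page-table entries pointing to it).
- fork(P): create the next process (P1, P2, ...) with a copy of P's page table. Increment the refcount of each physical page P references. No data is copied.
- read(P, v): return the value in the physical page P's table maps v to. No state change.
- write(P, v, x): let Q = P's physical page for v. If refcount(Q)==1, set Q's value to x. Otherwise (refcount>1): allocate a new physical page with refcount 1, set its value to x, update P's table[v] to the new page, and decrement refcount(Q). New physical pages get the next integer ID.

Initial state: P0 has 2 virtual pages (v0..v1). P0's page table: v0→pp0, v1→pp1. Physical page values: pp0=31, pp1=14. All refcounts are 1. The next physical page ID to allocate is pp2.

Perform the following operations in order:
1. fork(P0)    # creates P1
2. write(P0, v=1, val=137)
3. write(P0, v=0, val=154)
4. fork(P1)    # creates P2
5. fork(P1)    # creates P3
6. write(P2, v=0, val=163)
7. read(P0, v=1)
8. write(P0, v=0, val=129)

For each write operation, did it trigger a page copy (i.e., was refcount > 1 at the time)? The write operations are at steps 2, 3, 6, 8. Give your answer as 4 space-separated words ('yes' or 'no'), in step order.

Op 1: fork(P0) -> P1. 2 ppages; refcounts: pp0:2 pp1:2
Op 2: write(P0, v1, 137). refcount(pp1)=2>1 -> COPY to pp2. 3 ppages; refcounts: pp0:2 pp1:1 pp2:1
Op 3: write(P0, v0, 154). refcount(pp0)=2>1 -> COPY to pp3. 4 ppages; refcounts: pp0:1 pp1:1 pp2:1 pp3:1
Op 4: fork(P1) -> P2. 4 ppages; refcounts: pp0:2 pp1:2 pp2:1 pp3:1
Op 5: fork(P1) -> P3. 4 ppages; refcounts: pp0:3 pp1:3 pp2:1 pp3:1
Op 6: write(P2, v0, 163). refcount(pp0)=3>1 -> COPY to pp4. 5 ppages; refcounts: pp0:2 pp1:3 pp2:1 pp3:1 pp4:1
Op 7: read(P0, v1) -> 137. No state change.
Op 8: write(P0, v0, 129). refcount(pp3)=1 -> write in place. 5 ppages; refcounts: pp0:2 pp1:3 pp2:1 pp3:1 pp4:1

yes yes yes no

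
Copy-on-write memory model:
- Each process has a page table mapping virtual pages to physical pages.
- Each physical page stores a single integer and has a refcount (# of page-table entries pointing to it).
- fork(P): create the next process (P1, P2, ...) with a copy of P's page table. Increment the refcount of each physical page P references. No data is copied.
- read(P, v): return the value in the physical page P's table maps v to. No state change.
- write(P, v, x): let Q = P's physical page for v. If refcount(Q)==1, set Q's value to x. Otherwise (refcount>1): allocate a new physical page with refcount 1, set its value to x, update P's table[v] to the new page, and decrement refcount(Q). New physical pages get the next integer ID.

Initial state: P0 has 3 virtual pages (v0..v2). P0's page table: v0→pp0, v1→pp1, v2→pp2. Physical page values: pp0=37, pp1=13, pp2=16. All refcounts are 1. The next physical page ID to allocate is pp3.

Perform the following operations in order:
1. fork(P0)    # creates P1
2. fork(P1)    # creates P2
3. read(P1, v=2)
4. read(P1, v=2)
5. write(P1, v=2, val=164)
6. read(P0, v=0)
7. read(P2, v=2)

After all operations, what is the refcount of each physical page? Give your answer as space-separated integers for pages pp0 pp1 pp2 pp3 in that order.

Op 1: fork(P0) -> P1. 3 ppages; refcounts: pp0:2 pp1:2 pp2:2
Op 2: fork(P1) -> P2. 3 ppages; refcounts: pp0:3 pp1:3 pp2:3
Op 3: read(P1, v2) -> 16. No state change.
Op 4: read(P1, v2) -> 16. No state change.
Op 5: write(P1, v2, 164). refcount(pp2)=3>1 -> COPY to pp3. 4 ppages; refcounts: pp0:3 pp1:3 pp2:2 pp3:1
Op 6: read(P0, v0) -> 37. No state change.
Op 7: read(P2, v2) -> 16. No state change.

Answer: 3 3 2 1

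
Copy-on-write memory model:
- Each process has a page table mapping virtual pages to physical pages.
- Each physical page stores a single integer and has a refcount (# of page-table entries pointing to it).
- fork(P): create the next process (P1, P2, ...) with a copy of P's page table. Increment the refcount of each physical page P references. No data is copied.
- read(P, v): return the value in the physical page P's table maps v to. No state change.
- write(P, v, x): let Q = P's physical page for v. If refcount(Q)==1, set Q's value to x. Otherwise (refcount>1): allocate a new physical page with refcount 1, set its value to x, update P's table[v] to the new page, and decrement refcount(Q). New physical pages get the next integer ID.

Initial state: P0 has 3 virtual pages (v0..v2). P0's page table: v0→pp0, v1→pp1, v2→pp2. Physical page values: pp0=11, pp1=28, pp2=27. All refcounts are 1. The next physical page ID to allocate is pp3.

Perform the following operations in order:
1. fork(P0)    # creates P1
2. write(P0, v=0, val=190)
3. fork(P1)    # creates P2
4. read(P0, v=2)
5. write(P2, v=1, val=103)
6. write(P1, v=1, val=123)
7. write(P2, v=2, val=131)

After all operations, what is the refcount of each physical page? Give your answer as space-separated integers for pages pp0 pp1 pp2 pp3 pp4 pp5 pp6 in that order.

Answer: 2 1 2 1 1 1 1

Derivation:
Op 1: fork(P0) -> P1. 3 ppages; refcounts: pp0:2 pp1:2 pp2:2
Op 2: write(P0, v0, 190). refcount(pp0)=2>1 -> COPY to pp3. 4 ppages; refcounts: pp0:1 pp1:2 pp2:2 pp3:1
Op 3: fork(P1) -> P2. 4 ppages; refcounts: pp0:2 pp1:3 pp2:3 pp3:1
Op 4: read(P0, v2) -> 27. No state change.
Op 5: write(P2, v1, 103). refcount(pp1)=3>1 -> COPY to pp4. 5 ppages; refcounts: pp0:2 pp1:2 pp2:3 pp3:1 pp4:1
Op 6: write(P1, v1, 123). refcount(pp1)=2>1 -> COPY to pp5. 6 ppages; refcounts: pp0:2 pp1:1 pp2:3 pp3:1 pp4:1 pp5:1
Op 7: write(P2, v2, 131). refcount(pp2)=3>1 -> COPY to pp6. 7 ppages; refcounts: pp0:2 pp1:1 pp2:2 pp3:1 pp4:1 pp5:1 pp6:1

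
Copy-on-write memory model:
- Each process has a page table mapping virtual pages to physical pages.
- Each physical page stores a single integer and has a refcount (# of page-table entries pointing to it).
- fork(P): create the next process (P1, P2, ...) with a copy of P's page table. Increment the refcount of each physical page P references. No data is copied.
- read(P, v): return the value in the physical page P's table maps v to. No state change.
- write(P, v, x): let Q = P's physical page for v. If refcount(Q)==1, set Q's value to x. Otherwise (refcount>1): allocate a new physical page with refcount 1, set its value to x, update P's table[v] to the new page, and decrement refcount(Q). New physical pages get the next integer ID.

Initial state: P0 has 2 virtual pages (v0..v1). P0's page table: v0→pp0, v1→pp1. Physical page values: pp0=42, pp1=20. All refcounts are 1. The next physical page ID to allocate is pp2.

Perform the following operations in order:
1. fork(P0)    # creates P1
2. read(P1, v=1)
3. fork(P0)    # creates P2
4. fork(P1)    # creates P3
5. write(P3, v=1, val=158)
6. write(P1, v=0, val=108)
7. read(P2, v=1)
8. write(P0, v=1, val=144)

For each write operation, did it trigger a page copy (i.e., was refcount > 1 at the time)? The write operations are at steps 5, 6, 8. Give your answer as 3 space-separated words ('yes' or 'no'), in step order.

Op 1: fork(P0) -> P1. 2 ppages; refcounts: pp0:2 pp1:2
Op 2: read(P1, v1) -> 20. No state change.
Op 3: fork(P0) -> P2. 2 ppages; refcounts: pp0:3 pp1:3
Op 4: fork(P1) -> P3. 2 ppages; refcounts: pp0:4 pp1:4
Op 5: write(P3, v1, 158). refcount(pp1)=4>1 -> COPY to pp2. 3 ppages; refcounts: pp0:4 pp1:3 pp2:1
Op 6: write(P1, v0, 108). refcount(pp0)=4>1 -> COPY to pp3. 4 ppages; refcounts: pp0:3 pp1:3 pp2:1 pp3:1
Op 7: read(P2, v1) -> 20. No state change.
Op 8: write(P0, v1, 144). refcount(pp1)=3>1 -> COPY to pp4. 5 ppages; refcounts: pp0:3 pp1:2 pp2:1 pp3:1 pp4:1

yes yes yes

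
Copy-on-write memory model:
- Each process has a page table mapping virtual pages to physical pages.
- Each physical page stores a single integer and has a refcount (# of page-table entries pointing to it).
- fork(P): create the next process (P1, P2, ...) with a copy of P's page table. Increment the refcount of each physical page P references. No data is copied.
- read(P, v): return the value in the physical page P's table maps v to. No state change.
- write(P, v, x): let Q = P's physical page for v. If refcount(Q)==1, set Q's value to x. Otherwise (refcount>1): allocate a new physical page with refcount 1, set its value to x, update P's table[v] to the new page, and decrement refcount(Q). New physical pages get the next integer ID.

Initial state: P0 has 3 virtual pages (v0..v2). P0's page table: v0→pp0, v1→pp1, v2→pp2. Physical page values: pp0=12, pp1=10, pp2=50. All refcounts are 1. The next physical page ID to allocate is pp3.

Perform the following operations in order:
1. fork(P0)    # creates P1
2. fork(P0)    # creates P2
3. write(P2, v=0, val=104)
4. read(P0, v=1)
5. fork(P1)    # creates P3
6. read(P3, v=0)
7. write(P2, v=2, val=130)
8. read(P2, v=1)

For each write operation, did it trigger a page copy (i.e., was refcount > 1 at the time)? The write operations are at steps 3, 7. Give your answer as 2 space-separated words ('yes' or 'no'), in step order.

Op 1: fork(P0) -> P1. 3 ppages; refcounts: pp0:2 pp1:2 pp2:2
Op 2: fork(P0) -> P2. 3 ppages; refcounts: pp0:3 pp1:3 pp2:3
Op 3: write(P2, v0, 104). refcount(pp0)=3>1 -> COPY to pp3. 4 ppages; refcounts: pp0:2 pp1:3 pp2:3 pp3:1
Op 4: read(P0, v1) -> 10. No state change.
Op 5: fork(P1) -> P3. 4 ppages; refcounts: pp0:3 pp1:4 pp2:4 pp3:1
Op 6: read(P3, v0) -> 12. No state change.
Op 7: write(P2, v2, 130). refcount(pp2)=4>1 -> COPY to pp4. 5 ppages; refcounts: pp0:3 pp1:4 pp2:3 pp3:1 pp4:1
Op 8: read(P2, v1) -> 10. No state change.

yes yes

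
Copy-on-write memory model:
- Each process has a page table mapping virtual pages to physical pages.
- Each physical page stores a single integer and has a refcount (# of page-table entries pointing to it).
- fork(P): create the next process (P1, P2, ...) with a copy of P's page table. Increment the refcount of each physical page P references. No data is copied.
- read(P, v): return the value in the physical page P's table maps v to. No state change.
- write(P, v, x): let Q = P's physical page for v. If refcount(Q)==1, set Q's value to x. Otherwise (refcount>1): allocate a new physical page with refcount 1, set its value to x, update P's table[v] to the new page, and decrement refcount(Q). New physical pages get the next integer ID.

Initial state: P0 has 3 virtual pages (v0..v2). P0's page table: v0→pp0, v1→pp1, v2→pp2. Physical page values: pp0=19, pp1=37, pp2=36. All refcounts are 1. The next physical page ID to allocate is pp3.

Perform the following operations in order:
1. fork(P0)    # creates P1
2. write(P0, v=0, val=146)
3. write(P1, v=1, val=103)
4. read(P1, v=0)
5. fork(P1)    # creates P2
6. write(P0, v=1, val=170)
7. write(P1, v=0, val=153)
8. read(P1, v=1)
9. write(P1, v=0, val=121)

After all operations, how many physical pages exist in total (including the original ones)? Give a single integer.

Answer: 6

Derivation:
Op 1: fork(P0) -> P1. 3 ppages; refcounts: pp0:2 pp1:2 pp2:2
Op 2: write(P0, v0, 146). refcount(pp0)=2>1 -> COPY to pp3. 4 ppages; refcounts: pp0:1 pp1:2 pp2:2 pp3:1
Op 3: write(P1, v1, 103). refcount(pp1)=2>1 -> COPY to pp4. 5 ppages; refcounts: pp0:1 pp1:1 pp2:2 pp3:1 pp4:1
Op 4: read(P1, v0) -> 19. No state change.
Op 5: fork(P1) -> P2. 5 ppages; refcounts: pp0:2 pp1:1 pp2:3 pp3:1 pp4:2
Op 6: write(P0, v1, 170). refcount(pp1)=1 -> write in place. 5 ppages; refcounts: pp0:2 pp1:1 pp2:3 pp3:1 pp4:2
Op 7: write(P1, v0, 153). refcount(pp0)=2>1 -> COPY to pp5. 6 ppages; refcounts: pp0:1 pp1:1 pp2:3 pp3:1 pp4:2 pp5:1
Op 8: read(P1, v1) -> 103. No state change.
Op 9: write(P1, v0, 121). refcount(pp5)=1 -> write in place. 6 ppages; refcounts: pp0:1 pp1:1 pp2:3 pp3:1 pp4:2 pp5:1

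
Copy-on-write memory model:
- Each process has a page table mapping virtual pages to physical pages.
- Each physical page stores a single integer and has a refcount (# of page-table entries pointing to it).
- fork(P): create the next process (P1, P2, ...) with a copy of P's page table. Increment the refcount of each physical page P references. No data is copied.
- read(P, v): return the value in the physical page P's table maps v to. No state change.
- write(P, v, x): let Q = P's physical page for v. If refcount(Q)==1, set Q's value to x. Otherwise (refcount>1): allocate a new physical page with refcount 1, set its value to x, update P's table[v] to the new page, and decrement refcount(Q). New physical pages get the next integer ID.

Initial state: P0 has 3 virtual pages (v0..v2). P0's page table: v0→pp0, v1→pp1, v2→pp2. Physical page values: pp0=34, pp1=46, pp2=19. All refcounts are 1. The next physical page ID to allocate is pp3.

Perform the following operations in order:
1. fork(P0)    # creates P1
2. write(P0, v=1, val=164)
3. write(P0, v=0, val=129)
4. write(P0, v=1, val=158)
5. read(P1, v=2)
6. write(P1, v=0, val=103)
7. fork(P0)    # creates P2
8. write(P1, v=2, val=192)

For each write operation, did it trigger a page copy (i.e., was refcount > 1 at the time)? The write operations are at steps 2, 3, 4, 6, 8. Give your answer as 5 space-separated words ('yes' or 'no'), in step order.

Op 1: fork(P0) -> P1. 3 ppages; refcounts: pp0:2 pp1:2 pp2:2
Op 2: write(P0, v1, 164). refcount(pp1)=2>1 -> COPY to pp3. 4 ppages; refcounts: pp0:2 pp1:1 pp2:2 pp3:1
Op 3: write(P0, v0, 129). refcount(pp0)=2>1 -> COPY to pp4. 5 ppages; refcounts: pp0:1 pp1:1 pp2:2 pp3:1 pp4:1
Op 4: write(P0, v1, 158). refcount(pp3)=1 -> write in place. 5 ppages; refcounts: pp0:1 pp1:1 pp2:2 pp3:1 pp4:1
Op 5: read(P1, v2) -> 19. No state change.
Op 6: write(P1, v0, 103). refcount(pp0)=1 -> write in place. 5 ppages; refcounts: pp0:1 pp1:1 pp2:2 pp3:1 pp4:1
Op 7: fork(P0) -> P2. 5 ppages; refcounts: pp0:1 pp1:1 pp2:3 pp3:2 pp4:2
Op 8: write(P1, v2, 192). refcount(pp2)=3>1 -> COPY to pp5. 6 ppages; refcounts: pp0:1 pp1:1 pp2:2 pp3:2 pp4:2 pp5:1

yes yes no no yes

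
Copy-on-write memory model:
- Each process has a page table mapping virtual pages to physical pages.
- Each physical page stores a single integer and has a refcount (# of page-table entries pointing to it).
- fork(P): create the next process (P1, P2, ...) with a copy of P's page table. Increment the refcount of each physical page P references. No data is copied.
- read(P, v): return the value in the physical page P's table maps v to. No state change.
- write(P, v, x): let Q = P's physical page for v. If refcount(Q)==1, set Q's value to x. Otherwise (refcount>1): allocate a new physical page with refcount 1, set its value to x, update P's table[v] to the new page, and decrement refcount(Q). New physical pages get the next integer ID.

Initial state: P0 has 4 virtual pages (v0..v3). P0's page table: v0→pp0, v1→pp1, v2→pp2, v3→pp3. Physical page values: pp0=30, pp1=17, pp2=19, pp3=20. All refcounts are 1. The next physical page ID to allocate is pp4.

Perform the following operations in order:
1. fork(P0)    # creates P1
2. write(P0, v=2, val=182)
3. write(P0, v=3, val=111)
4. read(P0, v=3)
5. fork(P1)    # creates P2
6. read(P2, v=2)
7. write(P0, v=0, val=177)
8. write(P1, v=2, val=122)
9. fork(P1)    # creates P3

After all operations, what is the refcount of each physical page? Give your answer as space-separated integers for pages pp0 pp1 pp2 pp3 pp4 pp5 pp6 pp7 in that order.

Op 1: fork(P0) -> P1. 4 ppages; refcounts: pp0:2 pp1:2 pp2:2 pp3:2
Op 2: write(P0, v2, 182). refcount(pp2)=2>1 -> COPY to pp4. 5 ppages; refcounts: pp0:2 pp1:2 pp2:1 pp3:2 pp4:1
Op 3: write(P0, v3, 111). refcount(pp3)=2>1 -> COPY to pp5. 6 ppages; refcounts: pp0:2 pp1:2 pp2:1 pp3:1 pp4:1 pp5:1
Op 4: read(P0, v3) -> 111. No state change.
Op 5: fork(P1) -> P2. 6 ppages; refcounts: pp0:3 pp1:3 pp2:2 pp3:2 pp4:1 pp5:1
Op 6: read(P2, v2) -> 19. No state change.
Op 7: write(P0, v0, 177). refcount(pp0)=3>1 -> COPY to pp6. 7 ppages; refcounts: pp0:2 pp1:3 pp2:2 pp3:2 pp4:1 pp5:1 pp6:1
Op 8: write(P1, v2, 122). refcount(pp2)=2>1 -> COPY to pp7. 8 ppages; refcounts: pp0:2 pp1:3 pp2:1 pp3:2 pp4:1 pp5:1 pp6:1 pp7:1
Op 9: fork(P1) -> P3. 8 ppages; refcounts: pp0:3 pp1:4 pp2:1 pp3:3 pp4:1 pp5:1 pp6:1 pp7:2

Answer: 3 4 1 3 1 1 1 2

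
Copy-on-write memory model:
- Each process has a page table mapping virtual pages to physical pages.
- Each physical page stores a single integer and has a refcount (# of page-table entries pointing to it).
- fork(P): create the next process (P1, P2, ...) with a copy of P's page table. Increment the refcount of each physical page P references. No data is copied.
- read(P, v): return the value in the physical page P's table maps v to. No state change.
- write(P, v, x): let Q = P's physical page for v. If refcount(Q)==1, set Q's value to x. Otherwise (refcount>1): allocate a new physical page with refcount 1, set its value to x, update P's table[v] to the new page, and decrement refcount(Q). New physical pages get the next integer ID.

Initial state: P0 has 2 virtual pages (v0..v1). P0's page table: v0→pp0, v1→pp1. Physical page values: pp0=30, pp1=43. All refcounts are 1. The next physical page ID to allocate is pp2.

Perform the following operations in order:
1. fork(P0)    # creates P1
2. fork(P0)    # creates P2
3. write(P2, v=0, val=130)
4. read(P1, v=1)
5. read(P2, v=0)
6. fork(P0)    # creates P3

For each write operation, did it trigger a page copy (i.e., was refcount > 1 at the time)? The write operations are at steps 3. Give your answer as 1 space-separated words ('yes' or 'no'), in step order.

Op 1: fork(P0) -> P1. 2 ppages; refcounts: pp0:2 pp1:2
Op 2: fork(P0) -> P2. 2 ppages; refcounts: pp0:3 pp1:3
Op 3: write(P2, v0, 130). refcount(pp0)=3>1 -> COPY to pp2. 3 ppages; refcounts: pp0:2 pp1:3 pp2:1
Op 4: read(P1, v1) -> 43. No state change.
Op 5: read(P2, v0) -> 130. No state change.
Op 6: fork(P0) -> P3. 3 ppages; refcounts: pp0:3 pp1:4 pp2:1

yes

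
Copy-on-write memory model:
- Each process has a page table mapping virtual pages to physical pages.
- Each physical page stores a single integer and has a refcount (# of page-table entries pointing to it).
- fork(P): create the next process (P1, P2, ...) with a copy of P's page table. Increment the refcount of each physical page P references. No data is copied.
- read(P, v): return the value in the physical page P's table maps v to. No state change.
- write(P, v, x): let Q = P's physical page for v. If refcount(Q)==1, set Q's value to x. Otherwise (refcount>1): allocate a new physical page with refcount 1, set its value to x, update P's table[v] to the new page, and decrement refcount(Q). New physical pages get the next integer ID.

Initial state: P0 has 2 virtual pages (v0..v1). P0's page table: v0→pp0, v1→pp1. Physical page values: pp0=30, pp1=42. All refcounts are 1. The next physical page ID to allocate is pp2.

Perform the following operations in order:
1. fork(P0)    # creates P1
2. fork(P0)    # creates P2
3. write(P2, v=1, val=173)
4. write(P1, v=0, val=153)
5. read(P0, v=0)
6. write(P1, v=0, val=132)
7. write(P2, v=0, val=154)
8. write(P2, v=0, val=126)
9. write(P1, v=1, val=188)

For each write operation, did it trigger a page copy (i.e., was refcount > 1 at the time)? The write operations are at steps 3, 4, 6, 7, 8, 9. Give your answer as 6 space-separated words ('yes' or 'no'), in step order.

Op 1: fork(P0) -> P1. 2 ppages; refcounts: pp0:2 pp1:2
Op 2: fork(P0) -> P2. 2 ppages; refcounts: pp0:3 pp1:3
Op 3: write(P2, v1, 173). refcount(pp1)=3>1 -> COPY to pp2. 3 ppages; refcounts: pp0:3 pp1:2 pp2:1
Op 4: write(P1, v0, 153). refcount(pp0)=3>1 -> COPY to pp3. 4 ppages; refcounts: pp0:2 pp1:2 pp2:1 pp3:1
Op 5: read(P0, v0) -> 30. No state change.
Op 6: write(P1, v0, 132). refcount(pp3)=1 -> write in place. 4 ppages; refcounts: pp0:2 pp1:2 pp2:1 pp3:1
Op 7: write(P2, v0, 154). refcount(pp0)=2>1 -> COPY to pp4. 5 ppages; refcounts: pp0:1 pp1:2 pp2:1 pp3:1 pp4:1
Op 8: write(P2, v0, 126). refcount(pp4)=1 -> write in place. 5 ppages; refcounts: pp0:1 pp1:2 pp2:1 pp3:1 pp4:1
Op 9: write(P1, v1, 188). refcount(pp1)=2>1 -> COPY to pp5. 6 ppages; refcounts: pp0:1 pp1:1 pp2:1 pp3:1 pp4:1 pp5:1

yes yes no yes no yes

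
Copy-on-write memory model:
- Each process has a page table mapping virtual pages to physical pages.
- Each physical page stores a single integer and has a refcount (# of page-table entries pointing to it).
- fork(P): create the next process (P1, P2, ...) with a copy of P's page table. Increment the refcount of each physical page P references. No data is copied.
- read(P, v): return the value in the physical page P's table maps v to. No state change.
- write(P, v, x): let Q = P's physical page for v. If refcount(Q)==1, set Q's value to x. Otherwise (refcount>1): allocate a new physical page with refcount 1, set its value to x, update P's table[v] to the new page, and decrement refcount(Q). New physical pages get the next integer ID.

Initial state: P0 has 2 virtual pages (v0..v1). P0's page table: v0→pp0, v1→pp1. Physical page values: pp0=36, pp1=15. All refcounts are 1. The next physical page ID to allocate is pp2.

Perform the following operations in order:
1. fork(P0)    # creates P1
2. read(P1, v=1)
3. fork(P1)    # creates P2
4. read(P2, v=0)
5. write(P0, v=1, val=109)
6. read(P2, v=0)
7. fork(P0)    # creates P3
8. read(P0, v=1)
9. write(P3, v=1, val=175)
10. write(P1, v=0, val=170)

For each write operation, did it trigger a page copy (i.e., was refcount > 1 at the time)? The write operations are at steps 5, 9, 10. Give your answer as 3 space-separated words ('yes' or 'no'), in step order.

Op 1: fork(P0) -> P1. 2 ppages; refcounts: pp0:2 pp1:2
Op 2: read(P1, v1) -> 15. No state change.
Op 3: fork(P1) -> P2. 2 ppages; refcounts: pp0:3 pp1:3
Op 4: read(P2, v0) -> 36. No state change.
Op 5: write(P0, v1, 109). refcount(pp1)=3>1 -> COPY to pp2. 3 ppages; refcounts: pp0:3 pp1:2 pp2:1
Op 6: read(P2, v0) -> 36. No state change.
Op 7: fork(P0) -> P3. 3 ppages; refcounts: pp0:4 pp1:2 pp2:2
Op 8: read(P0, v1) -> 109. No state change.
Op 9: write(P3, v1, 175). refcount(pp2)=2>1 -> COPY to pp3. 4 ppages; refcounts: pp0:4 pp1:2 pp2:1 pp3:1
Op 10: write(P1, v0, 170). refcount(pp0)=4>1 -> COPY to pp4. 5 ppages; refcounts: pp0:3 pp1:2 pp2:1 pp3:1 pp4:1

yes yes yes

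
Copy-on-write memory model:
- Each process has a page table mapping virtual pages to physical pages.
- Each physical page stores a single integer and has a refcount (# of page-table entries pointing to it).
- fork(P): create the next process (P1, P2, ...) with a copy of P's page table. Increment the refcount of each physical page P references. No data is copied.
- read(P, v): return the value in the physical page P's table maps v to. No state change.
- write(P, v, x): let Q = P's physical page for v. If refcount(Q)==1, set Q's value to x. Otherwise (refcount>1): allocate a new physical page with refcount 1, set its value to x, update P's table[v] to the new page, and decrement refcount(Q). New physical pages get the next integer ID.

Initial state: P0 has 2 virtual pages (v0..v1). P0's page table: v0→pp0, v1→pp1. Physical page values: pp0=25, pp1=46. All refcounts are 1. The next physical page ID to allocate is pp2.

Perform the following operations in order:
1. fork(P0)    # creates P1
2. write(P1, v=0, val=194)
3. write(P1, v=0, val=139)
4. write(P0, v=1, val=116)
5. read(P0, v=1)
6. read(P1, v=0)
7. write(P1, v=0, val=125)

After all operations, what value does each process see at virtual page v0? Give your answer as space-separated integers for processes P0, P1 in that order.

Op 1: fork(P0) -> P1. 2 ppages; refcounts: pp0:2 pp1:2
Op 2: write(P1, v0, 194). refcount(pp0)=2>1 -> COPY to pp2. 3 ppages; refcounts: pp0:1 pp1:2 pp2:1
Op 3: write(P1, v0, 139). refcount(pp2)=1 -> write in place. 3 ppages; refcounts: pp0:1 pp1:2 pp2:1
Op 4: write(P0, v1, 116). refcount(pp1)=2>1 -> COPY to pp3. 4 ppages; refcounts: pp0:1 pp1:1 pp2:1 pp3:1
Op 5: read(P0, v1) -> 116. No state change.
Op 6: read(P1, v0) -> 139. No state change.
Op 7: write(P1, v0, 125). refcount(pp2)=1 -> write in place. 4 ppages; refcounts: pp0:1 pp1:1 pp2:1 pp3:1
P0: v0 -> pp0 = 25
P1: v0 -> pp2 = 125

Answer: 25 125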